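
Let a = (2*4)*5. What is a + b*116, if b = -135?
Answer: -15620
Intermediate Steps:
a = 40 (a = 8*5 = 40)
a + b*116 = 40 - 135*116 = 40 - 15660 = -15620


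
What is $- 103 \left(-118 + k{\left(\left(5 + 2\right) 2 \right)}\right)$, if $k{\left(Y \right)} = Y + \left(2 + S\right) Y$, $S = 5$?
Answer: $618$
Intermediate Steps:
$k{\left(Y \right)} = 8 Y$ ($k{\left(Y \right)} = Y + \left(2 + 5\right) Y = Y + 7 Y = 8 Y$)
$- 103 \left(-118 + k{\left(\left(5 + 2\right) 2 \right)}\right) = - 103 \left(-118 + 8 \left(5 + 2\right) 2\right) = - 103 \left(-118 + 8 \cdot 7 \cdot 2\right) = - 103 \left(-118 + 8 \cdot 14\right) = - 103 \left(-118 + 112\right) = \left(-103\right) \left(-6\right) = 618$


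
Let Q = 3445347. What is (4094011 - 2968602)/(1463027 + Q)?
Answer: 1125409/4908374 ≈ 0.22928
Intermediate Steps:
(4094011 - 2968602)/(1463027 + Q) = (4094011 - 2968602)/(1463027 + 3445347) = 1125409/4908374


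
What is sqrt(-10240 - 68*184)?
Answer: 12*I*sqrt(158) ≈ 150.84*I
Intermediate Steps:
sqrt(-10240 - 68*184) = sqrt(-10240 - 12512) = sqrt(-22752) = 12*I*sqrt(158)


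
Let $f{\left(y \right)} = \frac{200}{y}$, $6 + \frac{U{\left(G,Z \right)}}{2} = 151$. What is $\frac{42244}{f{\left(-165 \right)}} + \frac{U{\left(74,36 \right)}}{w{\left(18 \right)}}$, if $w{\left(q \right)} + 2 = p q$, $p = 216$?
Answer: $- \frac{23350321}{670} \approx -34851.0$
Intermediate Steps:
$U{\left(G,Z \right)} = 290$ ($U{\left(G,Z \right)} = -12 + 2 \cdot 151 = -12 + 302 = 290$)
$w{\left(q \right)} = -2 + 216 q$
$\frac{42244}{f{\left(-165 \right)}} + \frac{U{\left(74,36 \right)}}{w{\left(18 \right)}} = \frac{42244}{200 \frac{1}{-165}} + \frac{290}{-2 + 216 \cdot 18} = \frac{42244}{200 \left(- \frac{1}{165}\right)} + \frac{290}{-2 + 3888} = \frac{42244}{- \frac{40}{33}} + \frac{290}{3886} = 42244 \left(- \frac{33}{40}\right) + 290 \cdot \frac{1}{3886} = - \frac{348513}{10} + \frac{5}{67} = - \frac{23350321}{670}$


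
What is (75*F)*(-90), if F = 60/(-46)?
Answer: 202500/23 ≈ 8804.3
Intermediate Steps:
F = -30/23 (F = 60*(-1/46) = -30/23 ≈ -1.3043)
(75*F)*(-90) = (75*(-30/23))*(-90) = -2250/23*(-90) = 202500/23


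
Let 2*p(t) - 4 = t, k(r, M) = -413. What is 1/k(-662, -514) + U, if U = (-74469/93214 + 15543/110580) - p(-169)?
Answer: 3056078364989/37342460540 ≈ 81.839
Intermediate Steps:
p(t) = 2 + t/2
U = 7399924413/90417580 (U = (-74469/93214 + 15543/110580) - (2 + (½)*(-169)) = (-74469*1/93214 + 15543*(1/110580)) - (2 - 169/2) = (-74469/93214 + 5181/36860) - 1*(-165/2) = -59525937/90417580 + 165/2 = 7399924413/90417580 ≈ 81.842)
1/k(-662, -514) + U = 1/(-413) + 7399924413/90417580 = -1/413 + 7399924413/90417580 = 3056078364989/37342460540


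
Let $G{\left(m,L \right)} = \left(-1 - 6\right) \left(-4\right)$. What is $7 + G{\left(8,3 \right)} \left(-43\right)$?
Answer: $-1197$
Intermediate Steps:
$G{\left(m,L \right)} = 28$ ($G{\left(m,L \right)} = \left(-1 - 6\right) \left(-4\right) = \left(-7\right) \left(-4\right) = 28$)
$7 + G{\left(8,3 \right)} \left(-43\right) = 7 + 28 \left(-43\right) = 7 - 1204 = -1197$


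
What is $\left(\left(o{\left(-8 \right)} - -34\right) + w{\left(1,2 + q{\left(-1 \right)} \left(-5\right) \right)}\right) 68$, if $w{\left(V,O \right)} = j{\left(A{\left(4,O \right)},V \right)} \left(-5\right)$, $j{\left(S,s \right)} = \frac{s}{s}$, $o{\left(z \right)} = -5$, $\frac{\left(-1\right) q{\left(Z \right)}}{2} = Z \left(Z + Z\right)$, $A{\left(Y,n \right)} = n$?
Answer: $1632$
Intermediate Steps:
$q{\left(Z \right)} = - 4 Z^{2}$ ($q{\left(Z \right)} = - 2 Z \left(Z + Z\right) = - 2 Z 2 Z = - 2 \cdot 2 Z^{2} = - 4 Z^{2}$)
$j{\left(S,s \right)} = 1$
$w{\left(V,O \right)} = -5$ ($w{\left(V,O \right)} = 1 \left(-5\right) = -5$)
$\left(\left(o{\left(-8 \right)} - -34\right) + w{\left(1,2 + q{\left(-1 \right)} \left(-5\right) \right)}\right) 68 = \left(\left(-5 - -34\right) - 5\right) 68 = \left(\left(-5 + 34\right) - 5\right) 68 = \left(29 - 5\right) 68 = 24 \cdot 68 = 1632$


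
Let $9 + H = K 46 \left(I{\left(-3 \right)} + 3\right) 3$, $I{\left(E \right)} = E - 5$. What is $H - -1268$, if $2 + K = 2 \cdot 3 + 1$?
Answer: $-2191$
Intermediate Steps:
$I{\left(E \right)} = -5 + E$ ($I{\left(E \right)} = E - 5 = -5 + E$)
$K = 5$ ($K = -2 + \left(2 \cdot 3 + 1\right) = -2 + \left(6 + 1\right) = -2 + 7 = 5$)
$H = -3459$ ($H = -9 + 5 \cdot 46 \left(\left(-5 - 3\right) + 3\right) 3 = -9 + 230 \left(-8 + 3\right) 3 = -9 + 230 \left(\left(-5\right) 3\right) = -9 + 230 \left(-15\right) = -9 - 3450 = -3459$)
$H - -1268 = -3459 - -1268 = -3459 + 1268 = -2191$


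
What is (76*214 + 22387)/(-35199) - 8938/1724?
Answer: -190621493/30341538 ≈ -6.2825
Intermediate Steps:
(76*214 + 22387)/(-35199) - 8938/1724 = (16264 + 22387)*(-1/35199) - 8938*1/1724 = 38651*(-1/35199) - 4469/862 = -38651/35199 - 4469/862 = -190621493/30341538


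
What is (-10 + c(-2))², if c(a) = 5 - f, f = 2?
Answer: 49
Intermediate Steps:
c(a) = 3 (c(a) = 5 - 1*2 = 5 - 2 = 3)
(-10 + c(-2))² = (-10 + 3)² = (-7)² = 49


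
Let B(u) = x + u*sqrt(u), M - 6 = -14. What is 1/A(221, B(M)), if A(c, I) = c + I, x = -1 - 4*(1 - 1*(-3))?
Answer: 51/10532 + I*sqrt(2)/2633 ≈ 0.0048424 + 0.00053711*I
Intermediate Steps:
M = -8 (M = 6 - 14 = -8)
x = -17 (x = -1 - 4*(1 + 3) = -1 - 4*4 = -1 - 16 = -17)
B(u) = -17 + u**(3/2) (B(u) = -17 + u*sqrt(u) = -17 + u**(3/2))
A(c, I) = I + c
1/A(221, B(M)) = 1/((-17 + (-8)**(3/2)) + 221) = 1/((-17 - 16*I*sqrt(2)) + 221) = 1/(204 - 16*I*sqrt(2))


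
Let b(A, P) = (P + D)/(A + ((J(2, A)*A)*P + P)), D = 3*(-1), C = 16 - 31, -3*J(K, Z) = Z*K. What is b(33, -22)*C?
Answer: 375/15983 ≈ 0.023462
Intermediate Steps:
J(K, Z) = -K*Z/3 (J(K, Z) = -Z*K/3 = -K*Z/3)
C = -15
D = -3
b(A, P) = (-3 + P)/(A + P - 2*P*A**2/3) (b(A, P) = (P - 3)/(A + (((-1/3*2*A)*A)*P + P)) = (-3 + P)/(A + (((-2*A/3)*A)*P + P)) = (-3 + P)/(A + ((-2*A**2/3)*P + P)) = (-3 + P)/(A + (-2*P*A**2/3 + P)) = (-3 + P)/(A + (P - 2*P*A**2/3)) = (-3 + P)/(A + P - 2*P*A**2/3))
b(33, -22)*C = (3*(-3 - 22)/(3*33 + 3*(-22) - 2*(-22)*33**2))*(-15) = (3*(-25)/(99 - 66 - 2*(-22)*1089))*(-15) = (3*(-25)/(99 - 66 + 47916))*(-15) = (3*(-25)/47949)*(-15) = (3*(1/47949)*(-25))*(-15) = -25/15983*(-15) = 375/15983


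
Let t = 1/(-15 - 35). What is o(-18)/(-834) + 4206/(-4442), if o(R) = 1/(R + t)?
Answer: -790077326/834467457 ≈ -0.94680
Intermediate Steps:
t = -1/50 (t = 1/(-50) = -1/50 ≈ -0.020000)
o(R) = 1/(-1/50 + R) (o(R) = 1/(R - 1/50) = 1/(-1/50 + R))
o(-18)/(-834) + 4206/(-4442) = (50/(-1 + 50*(-18)))/(-834) + 4206/(-4442) = (50/(-1 - 900))*(-1/834) + 4206*(-1/4442) = (50/(-901))*(-1/834) - 2103/2221 = (50*(-1/901))*(-1/834) - 2103/2221 = -50/901*(-1/834) - 2103/2221 = 25/375717 - 2103/2221 = -790077326/834467457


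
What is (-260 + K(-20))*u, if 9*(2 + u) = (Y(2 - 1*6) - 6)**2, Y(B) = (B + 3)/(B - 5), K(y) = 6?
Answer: -343154/729 ≈ -470.72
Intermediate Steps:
Y(B) = (3 + B)/(-5 + B)
u = 1351/729 (u = -2 + ((3 + (2 - 1*6))/(-5 + (2 - 1*6)) - 6)**2/9 = -2 + ((3 + (2 - 6))/(-5 + (2 - 6)) - 6)**2/9 = -2 + ((3 - 4)/(-5 - 4) - 6)**2/9 = -2 + (-1/(-9) - 6)**2/9 = -2 + (-1/9*(-1) - 6)**2/9 = -2 + (1/9 - 6)**2/9 = -2 + (-53/9)**2/9 = -2 + (1/9)*(2809/81) = -2 + 2809/729 = 1351/729 ≈ 1.8532)
(-260 + K(-20))*u = (-260 + 6)*(1351/729) = -254*1351/729 = -343154/729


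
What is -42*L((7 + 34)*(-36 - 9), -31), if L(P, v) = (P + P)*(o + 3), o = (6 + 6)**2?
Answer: 22782060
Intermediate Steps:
o = 144 (o = 12**2 = 144)
L(P, v) = 294*P (L(P, v) = (P + P)*(144 + 3) = (2*P)*147 = 294*P)
-42*L((7 + 34)*(-36 - 9), -31) = -12348*(7 + 34)*(-36 - 9) = -12348*41*(-45) = -12348*(-1845) = -42*(-542430) = 22782060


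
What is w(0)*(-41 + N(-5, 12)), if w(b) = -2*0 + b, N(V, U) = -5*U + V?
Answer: 0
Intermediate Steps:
N(V, U) = V - 5*U
w(b) = b (w(b) = 0 + b = b)
w(0)*(-41 + N(-5, 12)) = 0*(-41 + (-5 - 5*12)) = 0*(-41 + (-5 - 60)) = 0*(-41 - 65) = 0*(-106) = 0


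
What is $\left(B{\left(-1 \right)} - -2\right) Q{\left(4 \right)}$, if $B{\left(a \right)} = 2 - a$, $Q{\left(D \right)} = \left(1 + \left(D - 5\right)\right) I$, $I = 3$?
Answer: $0$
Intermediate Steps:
$Q{\left(D \right)} = -12 + 3 D$ ($Q{\left(D \right)} = \left(1 + \left(D - 5\right)\right) 3 = \left(1 + \left(-5 + D\right)\right) 3 = \left(-4 + D\right) 3 = -12 + 3 D$)
$\left(B{\left(-1 \right)} - -2\right) Q{\left(4 \right)} = \left(\left(2 - -1\right) - -2\right) \left(-12 + 3 \cdot 4\right) = \left(\left(2 + 1\right) + 2\right) \left(-12 + 12\right) = \left(3 + 2\right) 0 = 5 \cdot 0 = 0$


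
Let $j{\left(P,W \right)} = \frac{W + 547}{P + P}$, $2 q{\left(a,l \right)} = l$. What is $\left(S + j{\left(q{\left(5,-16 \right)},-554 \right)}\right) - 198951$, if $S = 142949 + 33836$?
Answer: $- \frac{354649}{16} \approx -22166.0$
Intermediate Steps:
$q{\left(a,l \right)} = \frac{l}{2}$
$S = 176785$
$j{\left(P,W \right)} = \frac{547 + W}{2 P}$
$\left(S + j{\left(q{\left(5,-16 \right)},-554 \right)}\right) - 198951 = \left(176785 + \frac{547 - 554}{2 \cdot \frac{1}{2} \left(-16\right)}\right) - 198951 = \left(176785 + \frac{1}{2} \frac{1}{-8} \left(-7\right)\right) - 198951 = \left(176785 + \frac{1}{2} \left(- \frac{1}{8}\right) \left(-7\right)\right) - 198951 = \left(176785 + \frac{7}{16}\right) - 198951 = \frac{2828567}{16} - 198951 = - \frac{354649}{16}$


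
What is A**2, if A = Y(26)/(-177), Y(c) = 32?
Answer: 1024/31329 ≈ 0.032685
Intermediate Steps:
A = -32/177 (A = 32/(-177) = 32*(-1/177) = -32/177 ≈ -0.18079)
A**2 = (-32/177)**2 = 1024/31329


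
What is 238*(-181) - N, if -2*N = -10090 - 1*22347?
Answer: -118593/2 ≈ -59297.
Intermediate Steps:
N = 32437/2 (N = -(-10090 - 1*22347)/2 = -(-10090 - 22347)/2 = -½*(-32437) = 32437/2 ≈ 16219.)
238*(-181) - N = 238*(-181) - 1*32437/2 = -43078 - 32437/2 = -118593/2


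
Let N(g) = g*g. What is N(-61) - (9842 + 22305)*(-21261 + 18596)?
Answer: 85675476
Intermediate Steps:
N(g) = g²
N(-61) - (9842 + 22305)*(-21261 + 18596) = (-61)² - (9842 + 22305)*(-21261 + 18596) = 3721 - 32147*(-2665) = 3721 - 1*(-85671755) = 3721 + 85671755 = 85675476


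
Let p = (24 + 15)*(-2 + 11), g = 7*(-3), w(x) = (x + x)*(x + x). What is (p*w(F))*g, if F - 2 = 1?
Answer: -265356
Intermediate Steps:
F = 3 (F = 2 + 1 = 3)
w(x) = 4*x² (w(x) = (2*x)*(2*x) = 4*x²)
g = -21
p = 351 (p = 39*9 = 351)
(p*w(F))*g = (351*(4*3²))*(-21) = (351*(4*9))*(-21) = (351*36)*(-21) = 12636*(-21) = -265356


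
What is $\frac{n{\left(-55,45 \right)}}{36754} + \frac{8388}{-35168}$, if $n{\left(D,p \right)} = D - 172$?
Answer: $- \frac{39534461}{161570584} \approx -0.24469$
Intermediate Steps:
$n{\left(D,p \right)} = -172 + D$
$\frac{n{\left(-55,45 \right)}}{36754} + \frac{8388}{-35168} = \frac{-172 - 55}{36754} + \frac{8388}{-35168} = \left(-227\right) \frac{1}{36754} + 8388 \left(- \frac{1}{35168}\right) = - \frac{227}{36754} - \frac{2097}{8792} = - \frac{39534461}{161570584}$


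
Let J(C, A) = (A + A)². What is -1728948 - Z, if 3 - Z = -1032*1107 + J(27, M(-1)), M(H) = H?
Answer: -2871371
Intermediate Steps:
J(C, A) = 4*A² (J(C, A) = (2*A)² = 4*A²)
Z = 1142423 (Z = 3 - (-1032*1107 + 4*(-1)²) = 3 - (-1142424 + 4*1) = 3 - (-1142424 + 4) = 3 - 1*(-1142420) = 3 + 1142420 = 1142423)
-1728948 - Z = -1728948 - 1*1142423 = -1728948 - 1142423 = -2871371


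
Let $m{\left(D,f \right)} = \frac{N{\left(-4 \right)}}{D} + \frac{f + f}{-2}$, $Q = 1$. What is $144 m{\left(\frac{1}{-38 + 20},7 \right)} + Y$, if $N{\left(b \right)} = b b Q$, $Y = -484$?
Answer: $-42964$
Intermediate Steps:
$N{\left(b \right)} = b^{2}$ ($N{\left(b \right)} = b b 1 = b^{2} \cdot 1 = b^{2}$)
$m{\left(D,f \right)} = - f + \frac{16}{D}$ ($m{\left(D,f \right)} = \frac{\left(-4\right)^{2}}{D} + \frac{f + f}{-2} = \frac{16}{D} + 2 f \left(- \frac{1}{2}\right) = \frac{16}{D} - f = - f + \frac{16}{D}$)
$144 m{\left(\frac{1}{-38 + 20},7 \right)} + Y = 144 \left(\left(-1\right) 7 + \frac{16}{\frac{1}{-38 + 20}}\right) - 484 = 144 \left(-7 + \frac{16}{\frac{1}{-18}}\right) - 484 = 144 \left(-7 + \frac{16}{- \frac{1}{18}}\right) - 484 = 144 \left(-7 + 16 \left(-18\right)\right) - 484 = 144 \left(-7 - 288\right) - 484 = 144 \left(-295\right) - 484 = -42480 - 484 = -42964$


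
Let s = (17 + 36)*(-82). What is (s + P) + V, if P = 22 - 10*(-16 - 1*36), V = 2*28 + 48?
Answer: -3700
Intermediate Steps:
s = -4346 (s = 53*(-82) = -4346)
V = 104 (V = 56 + 48 = 104)
P = 542 (P = 22 - 10*(-16 - 36) = 22 - 10*(-52) = 22 + 520 = 542)
(s + P) + V = (-4346 + 542) + 104 = -3804 + 104 = -3700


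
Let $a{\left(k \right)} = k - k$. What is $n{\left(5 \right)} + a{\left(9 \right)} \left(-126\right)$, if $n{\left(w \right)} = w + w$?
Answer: $10$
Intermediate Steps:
$n{\left(w \right)} = 2 w$
$a{\left(k \right)} = 0$
$n{\left(5 \right)} + a{\left(9 \right)} \left(-126\right) = 2 \cdot 5 + 0 \left(-126\right) = 10 + 0 = 10$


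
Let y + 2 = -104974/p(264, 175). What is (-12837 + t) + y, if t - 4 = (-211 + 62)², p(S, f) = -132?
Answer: 670643/66 ≈ 10161.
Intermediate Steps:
y = 52355/66 (y = -2 - 104974/(-132) = -2 - 104974*(-1/132) = -2 + 52487/66 = 52355/66 ≈ 793.26)
t = 22205 (t = 4 + (-211 + 62)² = 4 + (-149)² = 4 + 22201 = 22205)
(-12837 + t) + y = (-12837 + 22205) + 52355/66 = 9368 + 52355/66 = 670643/66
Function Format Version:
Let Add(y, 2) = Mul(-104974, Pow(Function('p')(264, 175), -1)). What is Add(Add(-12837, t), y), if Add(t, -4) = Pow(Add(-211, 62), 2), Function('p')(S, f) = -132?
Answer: Rational(670643, 66) ≈ 10161.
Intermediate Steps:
y = Rational(52355, 66) (y = Add(-2, Mul(-104974, Pow(-132, -1))) = Add(-2, Mul(-104974, Rational(-1, 132))) = Add(-2, Rational(52487, 66)) = Rational(52355, 66) ≈ 793.26)
t = 22205 (t = Add(4, Pow(Add(-211, 62), 2)) = Add(4, Pow(-149, 2)) = Add(4, 22201) = 22205)
Add(Add(-12837, t), y) = Add(Add(-12837, 22205), Rational(52355, 66)) = Add(9368, Rational(52355, 66)) = Rational(670643, 66)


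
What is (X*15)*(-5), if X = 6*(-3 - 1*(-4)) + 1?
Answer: -525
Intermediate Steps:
X = 7 (X = 6*(-3 + 4) + 1 = 6*1 + 1 = 6 + 1 = 7)
(X*15)*(-5) = (7*15)*(-5) = 105*(-5) = -525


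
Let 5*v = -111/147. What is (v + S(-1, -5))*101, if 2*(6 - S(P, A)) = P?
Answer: 314211/490 ≈ 641.25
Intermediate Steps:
S(P, A) = 6 - P/2
v = -37/245 (v = (-111/147)/5 = (-111*1/147)/5 = (⅕)*(-37/49) = -37/245 ≈ -0.15102)
(v + S(-1, -5))*101 = (-37/245 + (6 - ½*(-1)))*101 = (-37/245 + (6 + ½))*101 = (-37/245 + 13/2)*101 = (3111/490)*101 = 314211/490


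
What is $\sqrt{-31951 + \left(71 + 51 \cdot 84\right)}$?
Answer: $2 i \sqrt{6899} \approx 166.12 i$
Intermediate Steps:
$\sqrt{-31951 + \left(71 + 51 \cdot 84\right)} = \sqrt{-31951 + \left(71 + 4284\right)} = \sqrt{-31951 + 4355} = \sqrt{-27596} = 2 i \sqrt{6899}$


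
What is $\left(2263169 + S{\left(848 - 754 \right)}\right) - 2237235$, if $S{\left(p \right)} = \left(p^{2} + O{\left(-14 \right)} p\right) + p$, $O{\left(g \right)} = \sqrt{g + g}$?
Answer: $34864 + 188 i \sqrt{7} \approx 34864.0 + 497.4 i$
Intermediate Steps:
$O{\left(g \right)} = \sqrt{2} \sqrt{g}$ ($O{\left(g \right)} = \sqrt{2 g} = \sqrt{2} \sqrt{g}$)
$S{\left(p \right)} = p + p^{2} + 2 i p \sqrt{7}$ ($S{\left(p \right)} = \left(p^{2} + \sqrt{2} \sqrt{-14} p\right) + p = \left(p^{2} + \sqrt{2} i \sqrt{14} p\right) + p = \left(p^{2} + 2 i \sqrt{7} p\right) + p = \left(p^{2} + 2 i p \sqrt{7}\right) + p = p + p^{2} + 2 i p \sqrt{7}$)
$\left(2263169 + S{\left(848 - 754 \right)}\right) - 2237235 = \left(2263169 + \left(848 - 754\right) \left(1 + \left(848 - 754\right) + 2 i \sqrt{7}\right)\right) - 2237235 = \left(2263169 + 94 \left(1 + 94 + 2 i \sqrt{7}\right)\right) - 2237235 = \left(2263169 + 94 \left(95 + 2 i \sqrt{7}\right)\right) - 2237235 = \left(2263169 + \left(8930 + 188 i \sqrt{7}\right)\right) - 2237235 = \left(2272099 + 188 i \sqrt{7}\right) - 2237235 = 34864 + 188 i \sqrt{7}$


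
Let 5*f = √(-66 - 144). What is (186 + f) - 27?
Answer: 159 + I*√210/5 ≈ 159.0 + 2.8983*I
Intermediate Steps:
f = I*√210/5 (f = √(-66 - 144)/5 = √(-210)/5 = (I*√210)/5 = I*√210/5 ≈ 2.8983*I)
(186 + f) - 27 = (186 + I*√210/5) - 27 = 159 + I*√210/5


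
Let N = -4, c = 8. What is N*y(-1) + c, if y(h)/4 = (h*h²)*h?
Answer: -8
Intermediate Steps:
y(h) = 4*h⁴ (y(h) = 4*((h*h²)*h) = 4*(h³*h) = 4*h⁴)
N*y(-1) + c = -16*(-1)⁴ + 8 = -16 + 8 = -8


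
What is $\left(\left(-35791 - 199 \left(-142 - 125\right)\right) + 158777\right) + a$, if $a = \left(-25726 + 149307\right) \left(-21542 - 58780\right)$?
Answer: $-9926096963$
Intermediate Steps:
$a = -9926273082$ ($a = 123581 \left(-80322\right) = -9926273082$)
$\left(\left(-35791 - 199 \left(-142 - 125\right)\right) + 158777\right) + a = \left(\left(-35791 - 199 \left(-142 - 125\right)\right) + 158777\right) - 9926273082 = \left(\left(-35791 - 199 \left(-267\right)\right) + 158777\right) - 9926273082 = \left(\left(-35791 - -53133\right) + 158777\right) - 9926273082 = \left(\left(-35791 + 53133\right) + 158777\right) - 9926273082 = \left(17342 + 158777\right) - 9926273082 = 176119 - 9926273082 = -9926096963$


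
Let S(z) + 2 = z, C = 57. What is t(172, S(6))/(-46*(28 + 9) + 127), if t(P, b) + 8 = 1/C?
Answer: 13/2565 ≈ 0.0050682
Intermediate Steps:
S(z) = -2 + z
t(P, b) = -455/57 (t(P, b) = -8 + 1/57 = -455/57)
t(172, S(6))/(-46*(28 + 9) + 127) = -455/(57*(-46*(28 + 9) + 127)) = -455/(57*(-46*37 + 127)) = -455/(57*(-1702 + 127)) = -455/57/(-1575) = -455/57*(-1/1575) = 13/2565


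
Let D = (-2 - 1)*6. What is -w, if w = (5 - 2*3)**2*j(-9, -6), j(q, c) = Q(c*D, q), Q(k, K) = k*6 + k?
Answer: -756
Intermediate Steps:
D = -18 (D = -3*6 = -18)
Q(k, K) = 7*k (Q(k, K) = 6*k + k = 7*k)
j(q, c) = -126*c (j(q, c) = 7*(c*(-18)) = 7*(-18*c) = -126*c)
w = 756 (w = (5 - 2*3)**2*(-126*(-6)) = (5 - 6)**2*756 = (-1)**2*756 = 1*756 = 756)
-w = -1*756 = -756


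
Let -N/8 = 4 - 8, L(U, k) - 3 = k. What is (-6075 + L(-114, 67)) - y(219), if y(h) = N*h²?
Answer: -1540757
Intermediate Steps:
L(U, k) = 3 + k
N = 32 (N = -8*(4 - 8) = -8*(-4) = 32)
y(h) = 32*h²
(-6075 + L(-114, 67)) - y(219) = (-6075 + (3 + 67)) - 32*219² = (-6075 + 70) - 32*47961 = -6005 - 1*1534752 = -6005 - 1534752 = -1540757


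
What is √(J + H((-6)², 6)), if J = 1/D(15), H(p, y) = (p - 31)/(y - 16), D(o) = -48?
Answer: 5*I*√3/12 ≈ 0.72169*I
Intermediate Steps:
H(p, y) = (-31 + p)/(-16 + y)
J = -1/48 (J = 1/(-48) = -1/48 ≈ -0.020833)
√(J + H((-6)², 6)) = √(-1/48 + (-31 + (-6)²)/(-16 + 6)) = √(-1/48 + (-31 + 36)/(-10)) = √(-1/48 - ⅒*5) = √(-1/48 - ½) = √(-25/48) = 5*I*√3/12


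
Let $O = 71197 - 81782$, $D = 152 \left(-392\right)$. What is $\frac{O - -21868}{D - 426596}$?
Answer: $- \frac{3761}{162060} \approx -0.023207$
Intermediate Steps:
$D = -59584$
$O = -10585$ ($O = 71197 - 81782 = -10585$)
$\frac{O - -21868}{D - 426596} = \frac{-10585 - -21868}{-59584 - 426596} = \frac{-10585 + \left(-148604 + 170472\right)}{-486180} = \left(-10585 + 21868\right) \left(- \frac{1}{486180}\right) = 11283 \left(- \frac{1}{486180}\right) = - \frac{3761}{162060}$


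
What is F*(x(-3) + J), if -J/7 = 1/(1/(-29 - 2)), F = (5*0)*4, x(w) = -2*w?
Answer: 0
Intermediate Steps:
F = 0 (F = 0*4 = 0)
J = 217 (J = -7/(1/(-29 - 2)) = -7/(1/(-31)) = -7/(-1/31) = -7*(-31) = 217)
F*(x(-3) + J) = 0*(-2*(-3) + 217) = 0*(6 + 217) = 0*223 = 0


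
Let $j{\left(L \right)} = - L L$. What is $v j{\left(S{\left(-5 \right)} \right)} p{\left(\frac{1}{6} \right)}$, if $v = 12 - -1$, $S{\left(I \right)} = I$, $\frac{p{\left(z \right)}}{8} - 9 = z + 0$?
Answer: $- \frac{71500}{3} \approx -23833.0$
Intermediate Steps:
$p{\left(z \right)} = 72 + 8 z$ ($p{\left(z \right)} = 72 + 8 \left(z + 0\right) = 72 + 8 z$)
$j{\left(L \right)} = - L^{2}$
$v = 13$ ($v = 12 + 1 = 13$)
$v j{\left(S{\left(-5 \right)} \right)} p{\left(\frac{1}{6} \right)} = 13 \left(- \left(-5\right)^{2}\right) \left(72 + \frac{8}{6}\right) = 13 \left(\left(-1\right) 25\right) \left(72 + 8 \cdot \frac{1}{6}\right) = 13 \left(-25\right) \left(72 + \frac{4}{3}\right) = \left(-325\right) \frac{220}{3} = - \frac{71500}{3}$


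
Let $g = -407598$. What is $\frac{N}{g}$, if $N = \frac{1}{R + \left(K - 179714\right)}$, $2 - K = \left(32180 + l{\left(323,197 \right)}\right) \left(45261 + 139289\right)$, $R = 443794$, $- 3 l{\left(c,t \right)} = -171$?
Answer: $\frac{1}{2424830773488264} \approx 4.124 \cdot 10^{-16}$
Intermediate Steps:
$l{\left(c,t \right)} = 57$ ($l{\left(c,t \right)} = \left(- \frac{1}{3}\right) \left(-171\right) = 57$)
$K = -5949338348$ ($K = 2 - \left(32180 + 57\right) \left(45261 + 139289\right) = 2 - 32237 \cdot 184550 = 2 - 5949338350 = -5949338348$)
$N = - \frac{1}{5949074268}$ ($N = \frac{1}{443794 - 5949518062} = \frac{1}{-5949074268} = - \frac{1}{5949074268} \approx -1.6809 \cdot 10^{-10}$)
$\frac{N}{g} = - \frac{1}{5949074268 \left(-407598\right)} = \left(- \frac{1}{5949074268}\right) \left(- \frac{1}{407598}\right) = \frac{1}{2424830773488264}$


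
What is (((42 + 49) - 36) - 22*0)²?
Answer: 3025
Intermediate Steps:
(((42 + 49) - 36) - 22*0)² = ((91 - 36) + 0)² = (55 + 0)² = 55² = 3025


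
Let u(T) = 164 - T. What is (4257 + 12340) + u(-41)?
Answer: 16802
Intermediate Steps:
(4257 + 12340) + u(-41) = (4257 + 12340) + (164 - 1*(-41)) = 16597 + (164 + 41) = 16597 + 205 = 16802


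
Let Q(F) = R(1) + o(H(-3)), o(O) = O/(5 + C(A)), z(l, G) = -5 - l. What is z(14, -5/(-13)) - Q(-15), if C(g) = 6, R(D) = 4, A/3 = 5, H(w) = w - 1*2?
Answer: -248/11 ≈ -22.545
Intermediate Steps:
H(w) = -2 + w (H(w) = w - 2 = -2 + w)
A = 15 (A = 3*5 = 15)
o(O) = O/11 (o(O) = O/(5 + 6) = O/11)
Q(F) = 39/11 (Q(F) = 4 + (-2 - 3)/11 = 4 + (1/11)*(-5) = 4 - 5/11 = 39/11)
z(14, -5/(-13)) - Q(-15) = (-5 - 1*14) - 1*39/11 = (-5 - 14) - 39/11 = -19 - 39/11 = -248/11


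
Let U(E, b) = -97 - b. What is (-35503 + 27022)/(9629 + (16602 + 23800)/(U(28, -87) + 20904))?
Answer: -88601007/100614364 ≈ -0.88060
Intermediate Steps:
(-35503 + 27022)/(9629 + (16602 + 23800)/(U(28, -87) + 20904)) = (-35503 + 27022)/(9629 + (16602 + 23800)/((-97 - 1*(-87)) + 20904)) = -8481/(9629 + 40402/((-97 + 87) + 20904)) = -8481/(9629 + 40402/(-10 + 20904)) = -8481/(9629 + 40402/20894) = -8481/(9629 + 40402*(1/20894)) = -8481/(9629 + 20201/10447) = -8481/100614364/10447 = -8481*10447/100614364 = -88601007/100614364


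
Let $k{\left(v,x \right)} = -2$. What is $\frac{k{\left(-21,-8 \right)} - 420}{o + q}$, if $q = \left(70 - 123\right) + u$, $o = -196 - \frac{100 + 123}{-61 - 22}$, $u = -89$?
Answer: $\frac{35026}{27831} \approx 1.2585$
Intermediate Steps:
$o = - \frac{16045}{83}$ ($o = -196 - \frac{223}{-61 + \left(-37 + 15\right)} = -196 - \frac{223}{-61 - 22} = -196 - \frac{223}{-83} = -196 - 223 \left(- \frac{1}{83}\right) = -196 - - \frac{223}{83} = -196 + \frac{223}{83} = - \frac{16045}{83} \approx -193.31$)
$q = -142$ ($q = \left(70 - 123\right) - 89 = -53 - 89 = -142$)
$\frac{k{\left(-21,-8 \right)} - 420}{o + q} = \frac{-2 - 420}{- \frac{16045}{83} - 142} = - \frac{422}{- \frac{27831}{83}} = \left(-422\right) \left(- \frac{83}{27831}\right) = \frac{35026}{27831}$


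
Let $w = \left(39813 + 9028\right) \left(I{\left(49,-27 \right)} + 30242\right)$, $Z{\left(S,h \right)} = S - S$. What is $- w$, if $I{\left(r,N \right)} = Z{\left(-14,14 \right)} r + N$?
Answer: $-1475730815$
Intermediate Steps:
$Z{\left(S,h \right)} = 0$
$I{\left(r,N \right)} = N$ ($I{\left(r,N \right)} = 0 r + N = 0 + N = N$)
$w = 1475730815$ ($w = \left(39813 + 9028\right) \left(-27 + 30242\right) = 48841 \cdot 30215 = 1475730815$)
$- w = \left(-1\right) 1475730815 = -1475730815$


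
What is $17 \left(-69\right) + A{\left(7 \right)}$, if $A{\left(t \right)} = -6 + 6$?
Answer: $-1173$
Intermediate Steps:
$A{\left(t \right)} = 0$
$17 \left(-69\right) + A{\left(7 \right)} = 17 \left(-69\right) + 0 = -1173 + 0 = -1173$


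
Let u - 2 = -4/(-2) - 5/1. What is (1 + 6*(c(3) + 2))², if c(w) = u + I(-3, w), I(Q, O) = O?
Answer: 625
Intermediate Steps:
u = -1 (u = 2 + (-4/(-2) - 5/1) = 2 + (-4*(-½) - 5*1) = 2 + (2 - 5) = 2 - 3 = -1)
c(w) = -1 + w
(1 + 6*(c(3) + 2))² = (1 + 6*((-1 + 3) + 2))² = (1 + 6*(2 + 2))² = (1 + 6*4)² = (1 + 24)² = 25² = 625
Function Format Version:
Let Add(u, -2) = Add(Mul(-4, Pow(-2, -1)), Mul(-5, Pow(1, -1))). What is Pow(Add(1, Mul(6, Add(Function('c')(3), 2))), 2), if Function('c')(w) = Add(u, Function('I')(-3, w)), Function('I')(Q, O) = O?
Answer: 625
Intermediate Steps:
u = -1 (u = Add(2, Add(Mul(-4, Pow(-2, -1)), Mul(-5, Pow(1, -1)))) = Add(2, Add(Mul(-4, Rational(-1, 2)), Mul(-5, 1))) = Add(2, Add(2, -5)) = Add(2, -3) = -1)
Function('c')(w) = Add(-1, w)
Pow(Add(1, Mul(6, Add(Function('c')(3), 2))), 2) = Pow(Add(1, Mul(6, Add(Add(-1, 3), 2))), 2) = Pow(Add(1, Mul(6, Add(2, 2))), 2) = Pow(Add(1, Mul(6, 4)), 2) = Pow(Add(1, 24), 2) = Pow(25, 2) = 625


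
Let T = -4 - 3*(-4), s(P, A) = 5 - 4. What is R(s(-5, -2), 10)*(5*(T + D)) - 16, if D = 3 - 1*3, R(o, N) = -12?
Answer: -496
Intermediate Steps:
s(P, A) = 1
D = 0 (D = 3 - 3 = 0)
T = 8 (T = -4 + 12 = 8)
R(s(-5, -2), 10)*(5*(T + D)) - 16 = -60*(8 + 0) - 16 = -60*8 - 16 = -12*40 - 16 = -480 - 16 = -496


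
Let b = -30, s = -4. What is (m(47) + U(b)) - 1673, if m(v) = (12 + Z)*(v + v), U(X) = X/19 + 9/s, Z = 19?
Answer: 94025/76 ≈ 1237.2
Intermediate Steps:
U(X) = -9/4 + X/19 (U(X) = X/19 + 9/(-4) = X*(1/19) + 9*(-1/4) = X/19 - 9/4 = -9/4 + X/19)
m(v) = 62*v (m(v) = (12 + 19)*(v + v) = 31*(2*v) = 62*v)
(m(47) + U(b)) - 1673 = (62*47 + (-9/4 + (1/19)*(-30))) - 1673 = (2914 + (-9/4 - 30/19)) - 1673 = (2914 - 291/76) - 1673 = 221173/76 - 1673 = 94025/76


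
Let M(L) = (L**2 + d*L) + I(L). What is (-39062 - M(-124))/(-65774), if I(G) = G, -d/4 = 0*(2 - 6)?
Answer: 27157/32887 ≈ 0.82577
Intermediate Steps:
d = 0 (d = -0*(2 - 6) = -0*(-4) = -4*0 = 0)
M(L) = L + L**2 (M(L) = (L**2 + 0*L) + L = (L**2 + 0) + L = L**2 + L = L + L**2)
(-39062 - M(-124))/(-65774) = (-39062 - (-124)*(1 - 124))/(-65774) = (-39062 - (-124)*(-123))*(-1/65774) = (-39062 - 1*15252)*(-1/65774) = (-39062 - 15252)*(-1/65774) = -54314*(-1/65774) = 27157/32887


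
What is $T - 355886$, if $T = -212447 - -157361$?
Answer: $-410972$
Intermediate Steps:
$T = -55086$ ($T = -212447 + 157361 = -55086$)
$T - 355886 = -55086 - 355886 = -410972$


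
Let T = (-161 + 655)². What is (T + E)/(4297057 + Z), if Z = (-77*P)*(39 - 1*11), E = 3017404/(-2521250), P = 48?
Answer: 307636373798/5286517920625 ≈ 0.058193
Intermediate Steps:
E = -1508702/1260625 (E = 3017404*(-1/2521250) = -1508702/1260625 ≈ -1.1968)
T = 244036 (T = 494² = 244036)
Z = -103488 (Z = (-77*48)*(39 - 1*11) = -3696*(39 - 11) = -3696*28 = -103488)
(T + E)/(4297057 + Z) = (244036 - 1508702/1260625)/(4297057 - 103488) = (307636373798/1260625)/4193569 = (307636373798/1260625)*(1/4193569) = 307636373798/5286517920625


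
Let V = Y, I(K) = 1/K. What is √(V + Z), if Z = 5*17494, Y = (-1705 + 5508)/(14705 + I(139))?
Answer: √91360928025748263/1021998 ≈ 295.75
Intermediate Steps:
Y = 528617/2043996 (Y = (-1705 + 5508)/(14705 + 1/139) = 3803/(14705 + 1/139) = 3803/(2043996/139) = 3803*(139/2043996) = 528617/2043996 ≈ 0.25862)
V = 528617/2043996 ≈ 0.25862
Z = 87470
√(V + Z) = √(528617/2043996 + 87470) = √(178788858737/2043996) = √91360928025748263/1021998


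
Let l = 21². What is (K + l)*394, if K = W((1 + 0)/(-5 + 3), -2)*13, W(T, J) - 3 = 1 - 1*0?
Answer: 194242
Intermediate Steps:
W(T, J) = 4 (W(T, J) = 3 + (1 - 1*0) = 3 + (1 + 0) = 3 + 1 = 4)
K = 52 (K = 4*13 = 52)
l = 441
(K + l)*394 = (52 + 441)*394 = 493*394 = 194242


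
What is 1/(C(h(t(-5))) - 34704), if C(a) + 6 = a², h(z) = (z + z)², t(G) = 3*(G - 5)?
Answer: 1/12925290 ≈ 7.7368e-8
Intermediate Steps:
t(G) = -15 + 3*G (t(G) = 3*(-5 + G) = -15 + 3*G)
h(z) = 4*z² (h(z) = (2*z)² = 4*z²)
C(a) = -6 + a²
1/(C(h(t(-5))) - 34704) = 1/((-6 + (4*(-15 + 3*(-5))²)²) - 34704) = 1/((-6 + (4*(-15 - 15)²)²) - 34704) = 1/((-6 + (4*(-30)²)²) - 34704) = 1/((-6 + (4*900)²) - 34704) = 1/((-6 + 3600²) - 34704) = 1/((-6 + 12960000) - 34704) = 1/(12959994 - 34704) = 1/12925290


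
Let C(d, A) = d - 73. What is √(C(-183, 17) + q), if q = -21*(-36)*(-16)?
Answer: 8*I*√193 ≈ 111.14*I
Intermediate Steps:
q = -12096 (q = 756*(-16) = -12096)
C(d, A) = -73 + d
√(C(-183, 17) + q) = √((-73 - 183) - 12096) = √(-256 - 12096) = √(-12352) = 8*I*√193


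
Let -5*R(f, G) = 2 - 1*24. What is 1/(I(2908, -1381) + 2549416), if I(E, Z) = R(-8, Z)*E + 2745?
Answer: 5/12824781 ≈ 3.8987e-7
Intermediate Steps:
R(f, G) = 22/5 (R(f, G) = -(2 - 1*24)/5 = -(2 - 24)/5 = -⅕*(-22) = 22/5)
I(E, Z) = 2745 + 22*E/5 (I(E, Z) = 22*E/5 + 2745 = 2745 + 22*E/5)
1/(I(2908, -1381) + 2549416) = 1/((2745 + (22/5)*2908) + 2549416) = 1/((2745 + 63976/5) + 2549416) = 1/(77701/5 + 2549416) = 1/(12824781/5) = 5/12824781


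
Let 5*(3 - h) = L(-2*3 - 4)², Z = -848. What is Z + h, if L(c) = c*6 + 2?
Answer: -7589/5 ≈ -1517.8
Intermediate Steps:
L(c) = 2 + 6*c (L(c) = 6*c + 2 = 2 + 6*c)
h = -3349/5 (h = 3 - (2 + 6*(-2*3 - 4))²/5 = 3 - (2 + 6*(-6 - 4))²/5 = 3 - (2 + 6*(-10))²/5 = 3 - (2 - 60)²/5 = 3 - ⅕*(-58)² = 3 - ⅕*3364 = 3 - 3364/5 = -3349/5 ≈ -669.80)
Z + h = -848 - 3349/5 = -7589/5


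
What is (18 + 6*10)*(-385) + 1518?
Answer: -28512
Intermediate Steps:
(18 + 6*10)*(-385) + 1518 = (18 + 60)*(-385) + 1518 = 78*(-385) + 1518 = -30030 + 1518 = -28512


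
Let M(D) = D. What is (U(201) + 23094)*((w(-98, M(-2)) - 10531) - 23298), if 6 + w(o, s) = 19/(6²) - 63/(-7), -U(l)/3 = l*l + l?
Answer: 3338980014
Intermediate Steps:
U(l) = -3*l - 3*l² (U(l) = -3*(l*l + l) = -3*(l² + l) = -3*(l + l²) = -3*l - 3*l²)
w(o, s) = 127/36 (w(o, s) = -6 + (19/(6²) - 63/(-7)) = -6 + (19/36 - 63*(-⅐)) = -6 + (19*(1/36) + 9) = -6 + (19/36 + 9) = -6 + 343/36 = 127/36)
(U(201) + 23094)*((w(-98, M(-2)) - 10531) - 23298) = (-3*201*(1 + 201) + 23094)*((127/36 - 10531) - 23298) = (-3*201*202 + 23094)*(-378989/36 - 23298) = (-121806 + 23094)*(-1217717/36) = -98712*(-1217717/36) = 3338980014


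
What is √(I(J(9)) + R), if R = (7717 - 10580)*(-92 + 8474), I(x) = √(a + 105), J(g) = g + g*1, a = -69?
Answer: 2*I*√5999415 ≈ 4898.7*I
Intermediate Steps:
J(g) = 2*g (J(g) = g + g = 2*g)
I(x) = 6 (I(x) = √(-69 + 105) = √36 = 6)
R = -23997666 (R = -2863*8382 = -23997666)
√(I(J(9)) + R) = √(6 - 23997666) = √(-23997660) = 2*I*√5999415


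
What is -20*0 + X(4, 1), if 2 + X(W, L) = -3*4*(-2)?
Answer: 22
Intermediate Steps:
X(W, L) = 22 (X(W, L) = -2 - 3*4*(-2) = -2 - 12*(-2) = -2 + 24 = 22)
-20*0 + X(4, 1) = -20*0 + 22 = 0 + 22 = 22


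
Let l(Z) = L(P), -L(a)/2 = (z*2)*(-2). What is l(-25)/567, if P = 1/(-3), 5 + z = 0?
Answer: -40/567 ≈ -0.070547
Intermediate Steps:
z = -5 (z = -5 + 0 = -5)
P = -1/3 ≈ -0.33333
L(a) = -40 (L(a) = -2*(-5*2)*(-2) = -(-20)*(-2) = -2*20 = -40)
l(Z) = -40
l(-25)/567 = -40/567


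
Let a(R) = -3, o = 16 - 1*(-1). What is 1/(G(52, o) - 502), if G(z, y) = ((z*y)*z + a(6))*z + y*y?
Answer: 1/2389967 ≈ 4.1842e-7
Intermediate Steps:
o = 17 (o = 16 + 1 = 17)
G(z, y) = y² + z*(-3 + y*z²) (G(z, y) = ((z*y)*z - 3)*z + y*y = ((y*z)*z - 3)*z + y² = (y*z² - 3)*z + y² = (-3 + y*z²)*z + y² = z*(-3 + y*z²) + y² = y² + z*(-3 + y*z²))
1/(G(52, o) - 502) = 1/((17² - 3*52 + 17*52³) - 502) = 1/((289 - 156 + 17*140608) - 502) = 1/((289 - 156 + 2390336) - 502) = 1/(2390469 - 502) = 1/2389967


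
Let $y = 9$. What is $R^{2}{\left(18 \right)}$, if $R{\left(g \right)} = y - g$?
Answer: $81$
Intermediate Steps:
$R{\left(g \right)} = 9 - g$
$R^{2}{\left(18 \right)} = \left(9 - 18\right)^{2} = \left(-9\right)^{2} = 81$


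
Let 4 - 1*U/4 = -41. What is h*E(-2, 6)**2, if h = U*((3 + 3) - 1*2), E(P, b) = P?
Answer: 2880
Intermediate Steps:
U = 180 (U = 16 - 4*(-41) = 16 + 164 = 180)
h = 720 (h = 180*((3 + 3) - 1*2) = 180*(6 - 2) = 180*4 = 720)
h*E(-2, 6)**2 = 720*(-2)**2 = 720*4 = 2880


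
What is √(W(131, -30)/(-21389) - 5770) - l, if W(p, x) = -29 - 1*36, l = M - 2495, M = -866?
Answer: 3361 + I*√2639711991885/21389 ≈ 3361.0 + 75.96*I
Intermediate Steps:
l = -3361 (l = -866 - 2495 = -3361)
W(p, x) = -65 (W(p, x) = -29 - 36 = -65)
√(W(131, -30)/(-21389) - 5770) - l = √(-65/(-21389) - 5770) - 1*(-3361) = √(-65*(-1/21389) - 5770) + 3361 = √(65/21389 - 5770) + 3361 = √(-123414465/21389) + 3361 = I*√2639711991885/21389 + 3361 = 3361 + I*√2639711991885/21389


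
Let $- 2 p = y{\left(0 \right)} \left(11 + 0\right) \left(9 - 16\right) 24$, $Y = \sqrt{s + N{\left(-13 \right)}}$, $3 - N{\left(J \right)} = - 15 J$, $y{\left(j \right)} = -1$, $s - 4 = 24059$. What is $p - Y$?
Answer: $-924 - \sqrt{23871} \approx -1078.5$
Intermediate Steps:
$s = 24063$ ($s = 4 + 24059 = 24063$)
$N{\left(J \right)} = 3 + 15 J$ ($N{\left(J \right)} = 3 - - 15 J = 3 + 15 J$)
$Y = \sqrt{23871}$ ($Y = \sqrt{24063 + \left(3 + 15 \left(-13\right)\right)} = \sqrt{24063 + \left(3 - 195\right)} = \sqrt{24063 - 192} = \sqrt{23871} \approx 154.5$)
$p = -924$ ($p = - \frac{- \left(11 + 0\right) \left(9 - 16\right) 24}{2} = - \frac{- 11 \left(-7\right) 24}{2} = - \frac{\left(-1\right) \left(-77\right) 24}{2} = - \frac{77 \cdot 24}{2} = \left(- \frac{1}{2}\right) 1848 = -924$)
$p - Y = -924 - \sqrt{23871}$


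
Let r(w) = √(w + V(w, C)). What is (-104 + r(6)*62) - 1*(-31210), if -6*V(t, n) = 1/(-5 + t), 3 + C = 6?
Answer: 31106 + 31*√210/3 ≈ 31256.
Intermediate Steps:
C = 3 (C = -3 + 6 = 3)
V(t, n) = -1/(6*(-5 + t))
r(w) = √(w - 1/(-30 + 6*w))
(-104 + r(6)*62) - 1*(-31210) = (-104 + (√6*√(-1/(-5 + 6) + 6*6)/6)*62) - 1*(-31210) = (-104 + (√6*√(-1/1 + 36)/6)*62) + 31210 = (-104 + (√6*√(-1*1 + 36)/6)*62) + 31210 = (-104 + (√6*√(-1 + 36)/6)*62) + 31210 = (-104 + (√6*√35/6)*62) + 31210 = (-104 + (√210/6)*62) + 31210 = (-104 + 31*√210/3) + 31210 = 31106 + 31*√210/3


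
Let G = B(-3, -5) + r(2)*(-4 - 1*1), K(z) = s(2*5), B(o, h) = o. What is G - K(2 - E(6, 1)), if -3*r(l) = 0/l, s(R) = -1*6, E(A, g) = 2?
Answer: 3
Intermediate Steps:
s(R) = -6
K(z) = -6
r(l) = 0 (r(l) = -0/l = -⅓*0 = 0)
G = -3 (G = -3 + 0*(-4 - 1*1) = -3 + 0*(-4 - 1) = -3 + 0*(-5) = -3 + 0 = -3)
G - K(2 - E(6, 1)) = -3 - 1*(-6) = -3 + 6 = 3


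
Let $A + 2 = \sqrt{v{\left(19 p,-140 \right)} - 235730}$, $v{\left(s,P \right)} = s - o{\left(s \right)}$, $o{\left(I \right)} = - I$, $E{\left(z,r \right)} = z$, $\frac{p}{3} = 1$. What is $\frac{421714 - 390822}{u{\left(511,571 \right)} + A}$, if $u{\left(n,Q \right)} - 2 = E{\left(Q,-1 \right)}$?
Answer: $\frac{17639332}{561657} - \frac{123568 i \sqrt{14726}}{561657} \approx 31.406 - 26.698 i$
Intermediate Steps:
$p = 3$ ($p = 3 \cdot 1 = 3$)
$u{\left(n,Q \right)} = 2 + Q$
$v{\left(s,P \right)} = 2 s$ ($v{\left(s,P \right)} = s - - s = s + s = 2 s$)
$A = -2 + 4 i \sqrt{14726}$ ($A = -2 + \sqrt{2 \cdot 19 \cdot 3 - 235730} = -2 + \sqrt{2 \cdot 57 - 235730} = -2 + \sqrt{114 - 235730} = -2 + \sqrt{-235616} = -2 + 4 i \sqrt{14726} \approx -2.0 + 485.4 i$)
$\frac{421714 - 390822}{u{\left(511,571 \right)} + A} = \frac{421714 - 390822}{\left(2 + 571\right) - \left(2 - 4 i \sqrt{14726}\right)} = \frac{30892}{573 - \left(2 - 4 i \sqrt{14726}\right)} = \frac{30892}{571 + 4 i \sqrt{14726}}$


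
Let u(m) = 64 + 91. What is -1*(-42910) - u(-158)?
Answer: 42755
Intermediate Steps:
u(m) = 155
-1*(-42910) - u(-158) = -1*(-42910) - 1*155 = 42910 - 155 = 42755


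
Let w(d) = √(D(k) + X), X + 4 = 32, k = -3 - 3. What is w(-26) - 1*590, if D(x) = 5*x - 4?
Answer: -590 + I*√6 ≈ -590.0 + 2.4495*I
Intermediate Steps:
k = -6
D(x) = -4 + 5*x
X = 28 (X = -4 + 32 = 28)
w(d) = I*√6 (w(d) = √((-4 + 5*(-6)) + 28) = √((-4 - 30) + 28) = √(-34 + 28) = √(-6) = I*√6)
w(-26) - 1*590 = I*√6 - 1*590 = I*√6 - 590 = -590 + I*√6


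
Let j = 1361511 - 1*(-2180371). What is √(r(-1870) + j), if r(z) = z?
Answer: 2*√885003 ≈ 1881.5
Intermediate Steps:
j = 3541882 (j = 1361511 + 2180371 = 3541882)
√(r(-1870) + j) = √(-1870 + 3541882) = √3540012 = 2*√885003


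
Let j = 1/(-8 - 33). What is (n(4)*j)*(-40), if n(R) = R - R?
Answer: 0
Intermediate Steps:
j = -1/41 (j = 1/(-41) = -1/41 ≈ -0.024390)
n(R) = 0
(n(4)*j)*(-40) = (0*(-1/41))*(-40) = 0*(-40) = 0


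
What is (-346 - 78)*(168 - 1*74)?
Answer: -39856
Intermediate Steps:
(-346 - 78)*(168 - 1*74) = -424*(168 - 74) = -424*94 = -39856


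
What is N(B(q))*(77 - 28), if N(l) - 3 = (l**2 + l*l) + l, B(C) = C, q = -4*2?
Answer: 6027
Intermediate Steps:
q = -8
N(l) = 3 + l + 2*l**2 (N(l) = 3 + ((l**2 + l*l) + l) = 3 + ((l**2 + l**2) + l) = 3 + (2*l**2 + l) = 3 + (l + 2*l**2) = 3 + l + 2*l**2)
N(B(q))*(77 - 28) = (3 - 8 + 2*(-8)**2)*(77 - 28) = (3 - 8 + 2*64)*49 = (3 - 8 + 128)*49 = 123*49 = 6027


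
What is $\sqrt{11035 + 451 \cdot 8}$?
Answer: $3 \sqrt{1627} \approx 121.01$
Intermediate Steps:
$\sqrt{11035 + 451 \cdot 8} = \sqrt{11035 + 3608} = \sqrt{14643} = 3 \sqrt{1627}$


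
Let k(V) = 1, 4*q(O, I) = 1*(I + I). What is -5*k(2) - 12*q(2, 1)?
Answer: -11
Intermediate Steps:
q(O, I) = I/2 (q(O, I) = (1*(I + I))/4 = (1*(2*I))/4 = (2*I)/4 = I/2)
-5*k(2) - 12*q(2, 1) = -5*1 - 6 = -5 - 12*½ = -5 - 6 = -11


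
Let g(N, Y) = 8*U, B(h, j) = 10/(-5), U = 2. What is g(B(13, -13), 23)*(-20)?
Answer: -320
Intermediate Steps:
B(h, j) = -2 (B(h, j) = 10*(-1/5) = -2)
g(N, Y) = 16 (g(N, Y) = 8*2 = 16)
g(B(13, -13), 23)*(-20) = 16*(-20) = -320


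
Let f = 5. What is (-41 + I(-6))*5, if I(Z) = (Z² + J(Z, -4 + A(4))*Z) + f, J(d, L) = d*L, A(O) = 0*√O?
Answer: -720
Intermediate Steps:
A(O) = 0
J(d, L) = L*d
I(Z) = 5 - 3*Z² (I(Z) = (Z² + ((-4 + 0)*Z)*Z) + 5 = (Z² + (-4*Z)*Z) + 5 = (Z² - 4*Z²) + 5 = -3*Z² + 5 = 5 - 3*Z²)
(-41 + I(-6))*5 = (-41 + (5 - 3*(-6)²))*5 = (-41 + (5 - 3*36))*5 = (-41 + (5 - 108))*5 = (-41 - 103)*5 = -144*5 = -720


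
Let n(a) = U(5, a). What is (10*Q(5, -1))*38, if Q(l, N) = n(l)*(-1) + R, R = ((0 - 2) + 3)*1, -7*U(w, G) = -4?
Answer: 1140/7 ≈ 162.86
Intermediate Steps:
U(w, G) = 4/7 (U(w, G) = -⅐*(-4) = 4/7)
n(a) = 4/7
R = 1 (R = (-2 + 3)*1 = 1*1 = 1)
Q(l, N) = 3/7 (Q(l, N) = (4/7)*(-1) + 1 = -4/7 + 1 = 3/7)
(10*Q(5, -1))*38 = (10*(3/7))*38 = (30/7)*38 = 1140/7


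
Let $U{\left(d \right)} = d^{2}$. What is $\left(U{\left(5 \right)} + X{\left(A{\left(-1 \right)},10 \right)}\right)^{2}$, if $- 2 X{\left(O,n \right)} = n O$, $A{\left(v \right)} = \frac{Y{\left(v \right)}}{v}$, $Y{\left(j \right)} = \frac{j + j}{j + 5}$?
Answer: $\frac{2025}{4} \approx 506.25$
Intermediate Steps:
$Y{\left(j \right)} = \frac{2 j}{5 + j}$
$A{\left(v \right)} = \frac{2}{5 + v}$ ($A{\left(v \right)} = \frac{2 v \frac{1}{5 + v}}{v} = \frac{2}{5 + v}$)
$X{\left(O,n \right)} = - \frac{O n}{2}$ ($X{\left(O,n \right)} = - \frac{n O}{2} = - \frac{O n}{2}$)
$\left(U{\left(5 \right)} + X{\left(A{\left(-1 \right)},10 \right)}\right)^{2} = \left(5^{2} - \frac{1}{2} \frac{2}{5 - 1} \cdot 10\right)^{2} = \left(25 - \frac{1}{2} \cdot \frac{2}{4} \cdot 10\right)^{2} = \left(25 - \frac{1}{2} \cdot 2 \cdot \frac{1}{4} \cdot 10\right)^{2} = \left(25 - \frac{1}{4} \cdot 10\right)^{2} = \left(25 - \frac{5}{2}\right)^{2} = \left(\frac{45}{2}\right)^{2} = \frac{2025}{4}$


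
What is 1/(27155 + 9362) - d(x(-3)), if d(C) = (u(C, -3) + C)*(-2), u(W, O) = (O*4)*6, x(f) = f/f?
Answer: -5185413/36517 ≈ -142.00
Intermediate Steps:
x(f) = 1
u(W, O) = 24*O (u(W, O) = (4*O)*6 = 24*O)
d(C) = 144 - 2*C (d(C) = (24*(-3) + C)*(-2) = (-72 + C)*(-2) = 144 - 2*C)
1/(27155 + 9362) - d(x(-3)) = 1/(27155 + 9362) - (144 - 2*1) = 1/36517 - (144 - 2) = 1/36517 - 1*142 = 1/36517 - 142 = -5185413/36517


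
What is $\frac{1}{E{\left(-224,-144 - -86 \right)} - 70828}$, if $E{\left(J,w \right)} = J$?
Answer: $- \frac{1}{71052} \approx -1.4074 \cdot 10^{-5}$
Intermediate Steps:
$\frac{1}{E{\left(-224,-144 - -86 \right)} - 70828} = \frac{1}{-224 - 70828} = \frac{1}{-71052} = - \frac{1}{71052}$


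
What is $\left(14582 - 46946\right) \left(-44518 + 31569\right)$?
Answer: $419081436$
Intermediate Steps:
$\left(14582 - 46946\right) \left(-44518 + 31569\right) = \left(-32364\right) \left(-12949\right) = 419081436$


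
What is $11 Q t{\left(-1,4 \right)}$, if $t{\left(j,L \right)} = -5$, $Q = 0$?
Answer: $0$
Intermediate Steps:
$11 Q t{\left(-1,4 \right)} = 11 \cdot 0 \left(-5\right) = 0 \left(-5\right) = 0$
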